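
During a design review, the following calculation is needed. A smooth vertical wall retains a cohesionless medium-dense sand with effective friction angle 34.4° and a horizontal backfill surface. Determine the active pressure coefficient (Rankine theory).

0.278

K_a = (1 − sin φ)/(1 + sin φ) = (1 − sin 34.4°)/(1 + sin 34.4°) = 0.2780.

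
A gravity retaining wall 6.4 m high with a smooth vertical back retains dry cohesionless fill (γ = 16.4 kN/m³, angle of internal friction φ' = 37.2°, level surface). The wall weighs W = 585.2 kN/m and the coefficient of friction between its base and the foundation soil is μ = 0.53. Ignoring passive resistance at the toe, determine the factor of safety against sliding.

K_a = tan²(45° − 37.2°/2) = 0.2464.
P_a = ½K_aγH² = 0.5×0.2464×16.4×6.4² = 82.76 kN/m, acting at H/3 = 2.133 m above the base.
FS_sliding = μW / P_a = 0.53×585.2 / 82.76 = 3.747.

3.75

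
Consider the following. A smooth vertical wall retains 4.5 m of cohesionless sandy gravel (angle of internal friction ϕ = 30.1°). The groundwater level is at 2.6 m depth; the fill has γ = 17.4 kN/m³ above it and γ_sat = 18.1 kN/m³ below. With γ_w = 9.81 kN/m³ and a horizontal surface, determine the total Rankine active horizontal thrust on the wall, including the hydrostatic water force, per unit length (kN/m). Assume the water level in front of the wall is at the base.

70.7 kN/m

K_a = tan²(45° − φ/2) = 0.3320.
γ' = 18.1 − 9.81 = 8.290 kN/m³. Depth below WT = 1.9 m.
σ'_h at WT = K_a γ d_w = 15.02 kPa; at base = 15.02 + K_a γ' × 1.9 = 20.25 kPa.
P₁ (0–2.6 m) = ½×15.02×2.6 = 19.53. P₂ (2.6–4.5 m) = ½(15.02+20.25)×1.9 = 33.50.
P_w = ½ γ_w h₂² = 0.5×9.81×1.9² = 17.71. Total = 19.53+33.50+17.71 = 70.74 kN/m.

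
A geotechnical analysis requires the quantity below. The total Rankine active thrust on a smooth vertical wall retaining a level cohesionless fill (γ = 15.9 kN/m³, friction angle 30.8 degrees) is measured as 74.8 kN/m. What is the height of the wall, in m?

5.40 m

K_a = 0.3227. P_a = ½ K_a γ H² ⇒ H = √(2P_a/(K_a γ)).
H = √(2×74.8/(0.3227×15.9)) = 5.400 m.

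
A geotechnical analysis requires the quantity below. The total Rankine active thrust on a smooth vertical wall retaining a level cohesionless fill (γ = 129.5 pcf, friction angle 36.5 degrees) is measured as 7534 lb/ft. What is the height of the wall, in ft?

K_a = 0.2541. P_a = ½ K_a γ H² ⇒ H = √(2P_a/(K_a γ)).
H = √(2×7534/(0.2541×129.5)) = 21.40 ft.

21.4 ft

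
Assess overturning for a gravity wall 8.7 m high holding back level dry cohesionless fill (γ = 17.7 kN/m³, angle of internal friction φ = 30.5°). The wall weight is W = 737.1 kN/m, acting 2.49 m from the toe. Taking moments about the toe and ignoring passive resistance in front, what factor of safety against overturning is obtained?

K_a = tan²(45° − 30.5°/2) = 0.3267.
P_a = ½K_aγH² = 0.5×0.3267×17.7×8.7² = 218.8 kN/m, acting at H/3 = 2.900 m above the base.
Overturning moment M_o = P_a × H/3 = 218.8 × 2.900 = 634.6.
Resisting moment M_r = W × 2.49 = 737.1 × 2.49 = 1835.
FS_overturning = M_r/M_o = 1835/634.6 = 2.892.

2.89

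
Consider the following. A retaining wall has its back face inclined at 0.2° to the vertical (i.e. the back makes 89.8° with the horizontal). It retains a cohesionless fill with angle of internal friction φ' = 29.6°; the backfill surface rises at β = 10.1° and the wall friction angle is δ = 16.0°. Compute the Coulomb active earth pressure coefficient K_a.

K_a = sin²(α+φ) / [sin²α · sin(α−δ) · (1 + √{sin(φ+δ)sin(φ−β) / (sin(α−δ)sin(α+β))})²].
With α = 89.8°, φ = 29.6°, δ = 16.0°, β = 10.1°: K_a = 0.3503.

0.350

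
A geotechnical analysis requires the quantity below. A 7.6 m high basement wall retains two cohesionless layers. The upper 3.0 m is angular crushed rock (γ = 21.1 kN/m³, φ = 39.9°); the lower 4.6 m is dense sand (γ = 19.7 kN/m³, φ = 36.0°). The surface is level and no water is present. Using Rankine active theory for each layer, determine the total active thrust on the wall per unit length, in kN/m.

K_a1 = tan²(45°−39.9°/2) = 0.2184; K_a2 = tan²(45°−36.0°/2) = 0.2596.
Layer 1: σ at base = K_a1 γ₁ h₁ = 13.83 kPa; P₁ = ½×13.83×3.0 = 20.74.
Layer 2: σ_v at top = γ₁h₁ = 63.30; σ_h top = K_a2×63.30 = 16.43; σ_h base = K_a2×(63.30+19.7×4.6) = 39.96.
P₂ = ½(16.43+39.96)×4.6 = 129.7. Total P_a = 20.74+129.7 = 150.4 kN/m.

150 kN/m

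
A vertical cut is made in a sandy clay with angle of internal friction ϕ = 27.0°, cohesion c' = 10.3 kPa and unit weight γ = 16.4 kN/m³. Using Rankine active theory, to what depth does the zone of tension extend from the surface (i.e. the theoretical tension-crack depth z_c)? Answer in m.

2.05 m

K_a = tan²(45° − 27.0°/2) = 0.3755; √K_a = 0.6128.
The active pressure is zero where K_a γ z = 2c√K_a, so z_c = 2c/(γ√K_a) = 2×10.3/(16.4×0.6128) = 2.050 m.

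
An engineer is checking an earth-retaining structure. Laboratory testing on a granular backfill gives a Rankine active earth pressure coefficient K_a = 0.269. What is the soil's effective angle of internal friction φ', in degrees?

K_a = tan²(45° − φ/2) ⇒ 45° − φ/2 = arctan(√0.269) = 27.41°.
φ = 2(45° − 27.41°) = 35.17°.

35.2°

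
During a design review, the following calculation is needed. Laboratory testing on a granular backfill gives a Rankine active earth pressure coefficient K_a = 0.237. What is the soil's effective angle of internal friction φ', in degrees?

K_a = tan²(45° − φ/2) ⇒ 45° − φ/2 = arctan(√0.237) = 25.96°.
φ = 2(45° − 25.96°) = 38.08°.

38.1°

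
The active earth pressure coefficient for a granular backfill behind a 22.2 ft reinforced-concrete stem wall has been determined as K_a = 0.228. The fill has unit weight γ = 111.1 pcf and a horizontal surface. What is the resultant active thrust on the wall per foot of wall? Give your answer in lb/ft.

6240 lb/ft

P = ½ K_a γ H² = 0.5 × 0.228 × 111.1 × 22.2² = 6242 lb/ft.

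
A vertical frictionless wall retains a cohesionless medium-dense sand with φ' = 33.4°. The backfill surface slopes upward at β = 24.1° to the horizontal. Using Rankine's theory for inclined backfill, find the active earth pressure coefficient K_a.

0.387

K_a = cos β · (cos β − √(cos²β − cos²φ)) / (cos β + √(cos²β − cos²φ)).
cos β = 0.9128, cos φ = 0.8348, √(cos²β − cos²φ) = 0.3692.
K_a = 0.9128 × (0.9128 − 0.3692)/(0.9128 + 0.3692) = 0.3871.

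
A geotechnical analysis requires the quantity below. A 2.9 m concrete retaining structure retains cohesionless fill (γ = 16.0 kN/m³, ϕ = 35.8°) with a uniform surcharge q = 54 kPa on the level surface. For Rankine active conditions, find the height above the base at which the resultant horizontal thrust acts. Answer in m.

K_a = 0.2619.
Triangular part P₁ = ½K_aγH² = 17.62 at H/3 = 0.9667 m; rectangular part P₂ = K_a q H = 41.01 at H/2 = 1.450 m.
ȳ = (P₁·0.9667 + P₂·1.450)/(P₁+P₂) = 1.305 m.

1.30 m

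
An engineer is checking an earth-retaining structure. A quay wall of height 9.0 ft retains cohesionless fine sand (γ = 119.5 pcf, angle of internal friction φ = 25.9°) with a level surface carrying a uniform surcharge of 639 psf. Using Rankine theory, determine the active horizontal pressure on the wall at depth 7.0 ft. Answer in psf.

K_a = (1 − sin φ)/(1 + sin φ) = 0.3920.
σ_v = γz + q = 119.5 × 7.0 + 639 = 1476 psf.
σ_h = K_a σ_v = 0.3920 × 1476 = 578.4 psf.

578 psf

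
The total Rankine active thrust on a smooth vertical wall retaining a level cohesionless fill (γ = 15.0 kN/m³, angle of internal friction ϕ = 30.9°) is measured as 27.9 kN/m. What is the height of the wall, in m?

3.40 m

K_a = 0.3214. P_a = ½ K_a γ H² ⇒ H = √(2P_a/(K_a γ)).
H = √(2×27.9/(0.3214×15.0)) = 3.402 m.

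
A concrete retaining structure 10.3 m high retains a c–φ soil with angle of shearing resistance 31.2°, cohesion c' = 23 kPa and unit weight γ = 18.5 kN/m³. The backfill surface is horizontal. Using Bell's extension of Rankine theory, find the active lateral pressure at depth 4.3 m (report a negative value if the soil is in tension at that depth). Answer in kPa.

K_a = (1 − sin φ)/(1 + sin φ) = 0.3175.
σ_a = K_a γ z − 2c√K_a = 0.3175×18.5×4.3 − 2×23×0.5635 = -0.6626 kPa.

-0.663 kPa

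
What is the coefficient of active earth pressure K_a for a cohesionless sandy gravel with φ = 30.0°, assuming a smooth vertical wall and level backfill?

K_a = tan²(45° − φ/2) = tan²(30.00°) = 0.3333.

0.333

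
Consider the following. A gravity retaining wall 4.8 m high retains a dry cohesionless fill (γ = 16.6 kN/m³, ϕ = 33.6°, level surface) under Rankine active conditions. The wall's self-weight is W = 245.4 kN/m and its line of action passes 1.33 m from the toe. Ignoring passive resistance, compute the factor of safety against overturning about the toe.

3.71

K_a = tan²(45° − 33.6°/2) = 0.2875.
P_a = ½K_aγH² = 0.5×0.2875×16.6×4.8² = 54.98 kN/m, acting at H/3 = 1.600 m above the base.
Overturning moment M_o = P_a × H/3 = 54.98 × 1.600 = 87.97.
Resisting moment M_r = W × 1.33 = 245.4 × 1.33 = 326.4.
FS_overturning = M_r/M_o = 326.4/87.97 = 3.710.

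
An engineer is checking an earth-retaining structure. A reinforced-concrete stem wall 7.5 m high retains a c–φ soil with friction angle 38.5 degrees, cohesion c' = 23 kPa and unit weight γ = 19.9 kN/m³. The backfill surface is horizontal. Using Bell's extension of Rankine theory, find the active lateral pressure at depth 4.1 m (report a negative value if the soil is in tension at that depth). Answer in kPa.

K_a = (1 − sin φ)/(1 + sin φ) = 0.2327.
σ_a = K_a γ z − 2c√K_a = 0.2327×19.9×4.1 − 2×23×0.4823 = -3.205 kPa.

-3.21 kPa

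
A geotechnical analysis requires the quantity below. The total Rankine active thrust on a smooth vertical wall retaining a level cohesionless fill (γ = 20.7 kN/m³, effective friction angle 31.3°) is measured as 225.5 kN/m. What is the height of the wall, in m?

K_a = 0.3162. P_a = ½ K_a γ H² ⇒ H = √(2P_a/(K_a γ)).
H = √(2×225.5/(0.3162×20.7)) = 8.301 m.

8.30 m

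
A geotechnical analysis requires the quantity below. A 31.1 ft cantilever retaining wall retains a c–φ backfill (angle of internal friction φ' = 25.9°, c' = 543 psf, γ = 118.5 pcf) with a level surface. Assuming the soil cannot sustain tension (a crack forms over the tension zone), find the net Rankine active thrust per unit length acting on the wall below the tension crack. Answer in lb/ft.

K_a = 0.3920; √K_a = 0.6261.
Tension-crack depth z_c = 2c/(γ√K_a) = 2×543/(118.5×0.6261) = 14.64 ft.
σ_a at base = K_a γ H − 2c√K_a = 0.3920×118.5×31.1 − 2×543×0.6261 = 764.7 psf.
P_a = ½ × 764.7 × (H − z_c) = 0.5×764.7×16.46 = 6294 lb/ft.

6290 lb/ft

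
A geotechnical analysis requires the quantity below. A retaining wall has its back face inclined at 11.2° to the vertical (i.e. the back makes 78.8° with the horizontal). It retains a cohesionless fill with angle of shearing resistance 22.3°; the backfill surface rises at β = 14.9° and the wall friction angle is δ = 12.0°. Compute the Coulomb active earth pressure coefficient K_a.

0.663

K_a = sin²(α+φ) / [sin²α · sin(α−δ) · (1 + √{sin(φ+δ)sin(φ−β) / (sin(α−δ)sin(α+β))})²].
With α = 78.8°, φ = 22.3°, δ = 12.0°, β = 14.9°: K_a = 0.6632.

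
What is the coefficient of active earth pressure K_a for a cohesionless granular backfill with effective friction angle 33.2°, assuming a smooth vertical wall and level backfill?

0.292

K_a = (1 − sin φ)/(1 + sin φ) = (1 − sin 33.2°)/(1 + sin 33.2°) = 0.2924.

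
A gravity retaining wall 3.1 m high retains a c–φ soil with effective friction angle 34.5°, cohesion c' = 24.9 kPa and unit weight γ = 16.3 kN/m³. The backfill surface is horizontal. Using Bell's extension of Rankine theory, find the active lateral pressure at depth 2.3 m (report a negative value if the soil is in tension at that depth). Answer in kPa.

K_a = (1 − sin φ)/(1 + sin φ) = 0.2768.
σ_a = K_a γ z − 2c√K_a = 0.2768×16.3×2.3 − 2×24.9×0.5261 = -15.82 kPa.

-15.8 kPa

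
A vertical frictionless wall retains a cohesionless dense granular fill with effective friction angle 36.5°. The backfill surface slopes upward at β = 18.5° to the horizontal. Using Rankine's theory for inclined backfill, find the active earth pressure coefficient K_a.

K_a = cos β · (cos β − √(cos²β − cos²φ)) / (cos β + √(cos²β − cos²φ)).
cos β = 0.9483, cos φ = 0.8039, √(cos²β − cos²φ) = 0.5031.
K_a = 0.9483 × (0.9483 − 0.5031)/(0.9483 + 0.5031) = 0.2909.

0.291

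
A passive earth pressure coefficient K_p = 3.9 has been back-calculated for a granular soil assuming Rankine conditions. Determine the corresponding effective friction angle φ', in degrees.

36.3°

K_p = (1+sin φ)/(1−sin φ) ⇒ sin φ = (K_p − 1)/(K_p + 1) = 0.5918.
φ = arcsin(0.5918) = 36.29°.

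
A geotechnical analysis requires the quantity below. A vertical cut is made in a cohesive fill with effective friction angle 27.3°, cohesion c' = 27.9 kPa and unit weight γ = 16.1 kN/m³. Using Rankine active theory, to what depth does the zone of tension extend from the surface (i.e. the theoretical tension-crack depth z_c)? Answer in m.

K_a = tan²(45° − 27.3°/2) = 0.3711; √K_a = 0.6092.
The active pressure is zero where K_a γ z = 2c√K_a, so z_c = 2c/(γ√K_a) = 2×27.9/(16.1×0.6092) = 5.689 m.

5.69 m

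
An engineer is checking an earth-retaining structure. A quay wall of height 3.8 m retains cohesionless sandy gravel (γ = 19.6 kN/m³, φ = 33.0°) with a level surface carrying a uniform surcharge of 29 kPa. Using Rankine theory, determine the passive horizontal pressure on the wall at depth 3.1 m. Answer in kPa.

304 kPa

K_p = (1 + sin φ)/(1 − sin φ) = 3.392.
σ_v = γz + q = 19.6 × 3.1 + 29 = 89.76 kPa.
σ_h = K_p σ_v = 3.392 × 89.76 = 304.5 kPa.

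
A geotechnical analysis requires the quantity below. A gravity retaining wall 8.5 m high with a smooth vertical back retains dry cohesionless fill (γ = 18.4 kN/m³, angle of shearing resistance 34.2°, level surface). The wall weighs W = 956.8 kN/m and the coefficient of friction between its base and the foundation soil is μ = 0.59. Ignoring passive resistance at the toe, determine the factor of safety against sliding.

K_a = tan²(45° − 34.2°/2) = 0.2803.
P_a = ½K_aγH² = 0.5×0.2803×18.4×8.5² = 186.3 kN/m, acting at H/3 = 2.833 m above the base.
FS_sliding = μW / P_a = 0.59×956.8 / 186.3 = 3.029.

3.03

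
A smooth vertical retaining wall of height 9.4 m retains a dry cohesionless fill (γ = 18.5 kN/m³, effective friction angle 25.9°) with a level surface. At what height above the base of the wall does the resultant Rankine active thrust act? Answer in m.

K_a = 0.3920.
The pressure distribution is triangular, so the resultant acts at H/3 above the base = 9.4/3 = 3.133 m.

3.13 m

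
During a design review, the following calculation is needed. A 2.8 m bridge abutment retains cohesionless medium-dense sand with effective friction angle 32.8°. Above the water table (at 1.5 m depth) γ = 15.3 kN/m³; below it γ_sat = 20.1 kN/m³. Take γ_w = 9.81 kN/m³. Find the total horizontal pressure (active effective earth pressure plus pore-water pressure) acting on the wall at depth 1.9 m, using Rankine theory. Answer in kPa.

K_a = (1 − sin φ)/(1 + sin φ) = 0.2973.
γ' = 20.1 − 9.81 = 10.29 kN/m³.
Effective vertical stress at 1.9 m: σ'_v = 15.3×1.5 + 10.29×0.400 = 27.07 kPa.
σ'_h = K_a σ'_v = 0.2973 × 27.07 = 8.046 kPa; u = γ_w × 0.400 = 3.924 kPa.
Total σ_h = 8.046 + 3.924 = 11.97 kPa.

12.0 kPa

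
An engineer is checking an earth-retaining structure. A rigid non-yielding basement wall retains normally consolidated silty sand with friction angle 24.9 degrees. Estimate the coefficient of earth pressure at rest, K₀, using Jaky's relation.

K₀ = 1 − sin φ' = 1 − sin 24.9° = 0.5790.

0.579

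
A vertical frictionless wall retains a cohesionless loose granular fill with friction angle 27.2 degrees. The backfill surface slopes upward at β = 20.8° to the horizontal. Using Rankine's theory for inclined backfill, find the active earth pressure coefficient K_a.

K_a = cos β · (cos β − √(cos²β − cos²φ)) / (cos β + √(cos²β − cos²φ)).
cos β = 0.9348, cos φ = 0.8894, √(cos²β − cos²φ) = 0.2878.
K_a = 0.9348 × (0.9348 − 0.2878)/(0.9348 + 0.2878) = 0.4947.

0.495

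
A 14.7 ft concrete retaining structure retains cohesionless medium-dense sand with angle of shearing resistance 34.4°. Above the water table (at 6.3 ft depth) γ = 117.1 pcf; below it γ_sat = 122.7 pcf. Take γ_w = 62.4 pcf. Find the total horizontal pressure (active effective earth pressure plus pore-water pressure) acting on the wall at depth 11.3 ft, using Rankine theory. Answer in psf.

601 psf

K_a = (1 − sin φ)/(1 + sin φ) = 0.2780.
γ' = 122.7 − 62.4 = 60.30 pcf.
Effective vertical stress at 11.3 ft: σ'_v = 117.1×6.3 + 60.30×5.00 = 1039 psf.
σ'_h = K_a σ'_v = 0.2780 × 1039 = 288.9 psf; u = γ_w × 5.00 = 312.0 psf.
Total σ_h = 288.9 + 312.0 = 600.9 psf.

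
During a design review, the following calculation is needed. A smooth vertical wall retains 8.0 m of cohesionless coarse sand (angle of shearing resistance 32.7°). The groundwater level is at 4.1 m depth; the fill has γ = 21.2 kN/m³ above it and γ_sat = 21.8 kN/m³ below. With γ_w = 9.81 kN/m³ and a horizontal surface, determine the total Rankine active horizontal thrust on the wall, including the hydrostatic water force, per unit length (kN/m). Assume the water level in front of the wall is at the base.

256 kN/m

K_a = tan²(45° − φ/2) = 0.2985.
γ' = 21.8 − 9.81 = 11.99 kN/m³. Depth below WT = 3.9 m.
σ'_h at WT = K_a γ d_w = 25.95 kPa; at base = 25.95 + K_a γ' × 3.9 = 39.90 kPa.
P₁ (0–4.1 m) = ½×25.95×4.1 = 53.19. P₂ (4.1–8.0 m) = ½(25.95+39.90)×3.9 = 128.4.
P_w = ½ γ_w h₂² = 0.5×9.81×3.9² = 74.61. Total = 53.19+128.4+74.61 = 256.2 kN/m.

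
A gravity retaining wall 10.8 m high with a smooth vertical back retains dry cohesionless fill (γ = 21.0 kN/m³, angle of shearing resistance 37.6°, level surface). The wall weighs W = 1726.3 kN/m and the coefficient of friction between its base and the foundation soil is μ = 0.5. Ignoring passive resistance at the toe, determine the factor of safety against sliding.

2.91

K_a = tan²(45° − 37.6°/2) = 0.2421.
P_a = ½K_aγH² = 0.5×0.2421×21.0×10.8² = 296.5 kN/m, acting at H/3 = 3.600 m above the base.
FS_sliding = μW / P_a = 0.5×1726.3 / 296.5 = 2.911.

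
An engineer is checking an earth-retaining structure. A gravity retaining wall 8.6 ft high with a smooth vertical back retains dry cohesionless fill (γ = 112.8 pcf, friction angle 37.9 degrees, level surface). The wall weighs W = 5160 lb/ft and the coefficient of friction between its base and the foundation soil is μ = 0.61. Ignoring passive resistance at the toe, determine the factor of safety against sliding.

K_a = tan²(45° − 37.9°/2) = 0.2389.
P_a = ½K_aγH² = 0.5×0.2389×112.8×8.6² = 996.7 lb/ft, acting at H/3 = 2.867 ft above the base.
FS_sliding = μW / P_a = 0.61×5160 / 996.7 = 3.158.

3.16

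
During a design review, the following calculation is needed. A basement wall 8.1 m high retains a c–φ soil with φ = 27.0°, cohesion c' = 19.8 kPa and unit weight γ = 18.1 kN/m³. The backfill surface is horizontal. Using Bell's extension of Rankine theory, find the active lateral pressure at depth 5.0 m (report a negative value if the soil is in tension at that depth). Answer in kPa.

K_a = (1 − sin φ)/(1 + sin φ) = 0.3755.
σ_a = K_a γ z − 2c√K_a = 0.3755×18.1×5.0 − 2×19.8×0.6128 = 9.718 kPa.

9.72 kPa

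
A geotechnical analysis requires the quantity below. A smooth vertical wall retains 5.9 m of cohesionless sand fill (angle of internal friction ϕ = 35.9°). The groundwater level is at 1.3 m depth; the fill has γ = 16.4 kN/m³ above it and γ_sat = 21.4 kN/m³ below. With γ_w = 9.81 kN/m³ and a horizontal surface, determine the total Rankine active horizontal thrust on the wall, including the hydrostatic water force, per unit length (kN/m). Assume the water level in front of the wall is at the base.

K_a = tan²(45° − φ/2) = 0.2607.
γ' = 21.4 − 9.81 = 11.59 kN/m³. Depth below WT = 4.6 m.
σ'_h at WT = K_a γ d_w = 5.559 kPa; at base = 5.559 + K_a γ' × 4.6 = 19.46 kPa.
P₁ (0–1.3 m) = ½×5.559×1.3 = 3.613. P₂ (1.3–5.9 m) = ½(5.559+19.46)×4.6 = 57.54.
P_w = ½ γ_w h₂² = 0.5×9.81×4.6² = 103.8. Total = 3.613+57.54+103.8 = 164.9 kN/m.

165 kN/m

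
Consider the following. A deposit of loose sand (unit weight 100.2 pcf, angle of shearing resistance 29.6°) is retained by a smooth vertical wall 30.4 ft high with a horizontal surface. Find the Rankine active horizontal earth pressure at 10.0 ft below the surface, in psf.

K_a = (1 − sin φ)/(1 + sin φ) = 0.3387.
σ_h = K_a γ z = 0.3387 × 100.2 × 10.0 = 339.4 psf.

339 psf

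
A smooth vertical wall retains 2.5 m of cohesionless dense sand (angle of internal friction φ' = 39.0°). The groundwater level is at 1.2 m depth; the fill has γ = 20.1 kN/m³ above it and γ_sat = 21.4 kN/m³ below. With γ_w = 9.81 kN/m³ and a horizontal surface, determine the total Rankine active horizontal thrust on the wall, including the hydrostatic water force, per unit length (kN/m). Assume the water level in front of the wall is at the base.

20.9 kN/m

K_a = tan²(45° − φ/2) = 0.2275.
γ' = 21.4 − 9.81 = 11.59 kN/m³. Depth below WT = 1.3 m.
σ'_h at WT = K_a γ d_w = 5.487 kPa; at base = 5.487 + K_a γ' × 1.3 = 8.915 kPa.
P₁ (0–1.2 m) = ½×5.487×1.2 = 3.292. P₂ (1.2–2.5 m) = ½(5.487+8.915)×1.3 = 9.362.
P_w = ½ γ_w h₂² = 0.5×9.81×1.3² = 8.289. Total = 3.292+9.362+8.289 = 20.94 kN/m.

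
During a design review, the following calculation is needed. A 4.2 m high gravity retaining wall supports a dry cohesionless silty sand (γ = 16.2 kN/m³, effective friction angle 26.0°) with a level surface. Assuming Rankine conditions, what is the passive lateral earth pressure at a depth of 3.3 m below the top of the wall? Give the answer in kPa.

137 kPa

K_p = (1 + sin φ)/(1 − sin φ) = 2.561.
σ_h = K_p γ z = 2.561 × 16.2 × 3.3 = 136.9 kPa.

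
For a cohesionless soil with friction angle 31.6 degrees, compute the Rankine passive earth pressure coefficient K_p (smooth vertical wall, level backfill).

K_p = (1 + sin φ)/(1 − sin φ) = tan²(45° + 31.6°/2) = 3.202.

3.20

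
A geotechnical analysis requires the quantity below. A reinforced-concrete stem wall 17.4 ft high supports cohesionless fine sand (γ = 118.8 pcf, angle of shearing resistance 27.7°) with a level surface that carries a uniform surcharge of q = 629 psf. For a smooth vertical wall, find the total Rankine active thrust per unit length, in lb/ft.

10600 lb/ft

K_a = tan²(45° − φ/2) = 0.3653.
Soil triangle: ½ K_a γ H² = 0.5×0.3653×118.8×17.4² = 6570 lb/ft.
Surcharge rectangle: K_a q H = 0.3653×629×17.4 = 3998 lb/ft.
Total = 6570 + 3998 = 10570 lb/ft.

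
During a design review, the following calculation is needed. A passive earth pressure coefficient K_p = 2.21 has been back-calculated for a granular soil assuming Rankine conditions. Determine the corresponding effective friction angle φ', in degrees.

22.1°

K_p = (1+sin φ)/(1−sin φ) ⇒ sin φ = (K_p − 1)/(K_p + 1) = 0.3769.
φ = arcsin(0.3769) = 22.14°.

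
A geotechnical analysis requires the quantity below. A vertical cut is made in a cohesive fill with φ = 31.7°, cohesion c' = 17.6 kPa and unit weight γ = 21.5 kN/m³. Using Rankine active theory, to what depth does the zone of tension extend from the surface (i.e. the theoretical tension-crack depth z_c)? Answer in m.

2.94 m

K_a = tan²(45° − 31.7°/2) = 0.3111; √K_a = 0.5577.
The active pressure is zero where K_a γ z = 2c√K_a, so z_c = 2c/(γ√K_a) = 2×17.6/(21.5×0.5577) = 2.935 m.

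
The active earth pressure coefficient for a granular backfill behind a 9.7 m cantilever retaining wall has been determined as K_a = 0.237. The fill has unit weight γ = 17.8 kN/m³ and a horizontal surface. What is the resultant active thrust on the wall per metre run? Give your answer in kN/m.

P = ½ K_a γ H² = 0.5 × 0.237 × 17.8 × 9.7² = 198.5 kN/m.

198 kN/m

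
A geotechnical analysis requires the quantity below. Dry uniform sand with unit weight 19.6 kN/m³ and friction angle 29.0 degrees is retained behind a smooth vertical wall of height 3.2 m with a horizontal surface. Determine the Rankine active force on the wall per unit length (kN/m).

34.8 kN/m

K_a = tan²(45° − φ/2) = 0.3470.
P_a = ½ K_a γ H² = 0.5 × 0.3470 × 19.6 × 3.2² = 34.82 kN/m.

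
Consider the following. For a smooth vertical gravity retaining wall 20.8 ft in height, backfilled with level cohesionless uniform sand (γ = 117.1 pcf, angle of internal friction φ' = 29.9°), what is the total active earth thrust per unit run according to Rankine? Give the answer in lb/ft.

K_a = tan²(45° − φ/2) = 0.3347.
P_a = ½ K_a γ H² = 0.5 × 0.3347 × 117.1 × 20.8² = 8478 lb/ft.

8480 lb/ft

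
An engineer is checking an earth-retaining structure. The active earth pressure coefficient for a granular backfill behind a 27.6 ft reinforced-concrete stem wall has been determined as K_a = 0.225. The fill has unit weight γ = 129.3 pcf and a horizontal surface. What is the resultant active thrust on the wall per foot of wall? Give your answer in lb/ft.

11100 lb/ft

P = ½ K_a γ H² = 0.5 × 0.225 × 129.3 × 27.6² = 11080 lb/ft.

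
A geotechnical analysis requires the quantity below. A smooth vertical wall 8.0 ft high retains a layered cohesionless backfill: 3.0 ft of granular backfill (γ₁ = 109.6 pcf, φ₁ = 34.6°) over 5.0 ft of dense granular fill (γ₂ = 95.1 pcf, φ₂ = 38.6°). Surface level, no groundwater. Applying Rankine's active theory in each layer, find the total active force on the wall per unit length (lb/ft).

792 lb/ft

K_a1 = tan²(45°−34.6°/2) = 0.2756; K_a2 = tan²(45°−38.6°/2) = 0.2316.
Layer 1: σ at base = K_a1 γ₁ h₁ = 90.63 psf; P₁ = ½×90.63×3.0 = 135.9.
Layer 2: σ_v at top = γ₁h₁ = 328.8; σ_h top = K_a2×328.8 = 76.16; σ_h base = K_a2×(328.8+95.1×5.0) = 186.3.
P₂ = ½(76.16+186.3)×5.0 = 656.1. Total P_a = 135.9+656.1 = 792.1 lb/ft.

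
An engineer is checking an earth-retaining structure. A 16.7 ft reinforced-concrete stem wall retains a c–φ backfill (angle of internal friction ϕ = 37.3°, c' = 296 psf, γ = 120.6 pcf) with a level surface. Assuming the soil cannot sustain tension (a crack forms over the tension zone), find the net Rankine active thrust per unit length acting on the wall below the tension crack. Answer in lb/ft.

K_a = 0.2453; √K_a = 0.4953.
Tension-crack depth z_c = 2c/(γ√K_a) = 2×296/(120.6×0.4953) = 9.910 ft.
σ_a at base = K_a γ H − 2c√K_a = 0.2453×120.6×16.7 − 2×296×0.4953 = 200.9 psf.
P_a = ½ × 200.9 × (H − z_c) = 0.5×200.9×6.790 = 682.0 lb/ft.

682 lb/ft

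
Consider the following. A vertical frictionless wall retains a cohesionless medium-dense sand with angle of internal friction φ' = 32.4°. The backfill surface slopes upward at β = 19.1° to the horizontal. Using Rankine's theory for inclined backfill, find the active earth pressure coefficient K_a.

K_a = cos β · (cos β − √(cos²β − cos²φ)) / (cos β + √(cos²β − cos²φ)).
cos β = 0.9449, cos φ = 0.8443, √(cos²β − cos²φ) = 0.4243.
K_a = 0.9449 × (0.9449 − 0.4243)/(0.9449 + 0.4243) = 0.3593.

0.359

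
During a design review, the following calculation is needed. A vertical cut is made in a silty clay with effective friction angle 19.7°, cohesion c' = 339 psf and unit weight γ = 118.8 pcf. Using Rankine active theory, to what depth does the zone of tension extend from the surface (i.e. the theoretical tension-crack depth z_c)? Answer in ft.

K_a = tan²(45° − 19.7°/2) = 0.4958; √K_a = 0.7041.
The active pressure is zero where K_a γ z = 2c√K_a, so z_c = 2c/(γ√K_a) = 2×339/(118.8×0.7041) = 8.105 ft.

8.11 ft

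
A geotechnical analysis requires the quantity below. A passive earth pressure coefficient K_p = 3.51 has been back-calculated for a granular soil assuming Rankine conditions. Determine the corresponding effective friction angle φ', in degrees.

33.8°

K_p = (1+sin φ)/(1−sin φ) ⇒ sin φ = (K_p − 1)/(K_p + 1) = 0.5565.
φ = arcsin(0.5565) = 33.82°.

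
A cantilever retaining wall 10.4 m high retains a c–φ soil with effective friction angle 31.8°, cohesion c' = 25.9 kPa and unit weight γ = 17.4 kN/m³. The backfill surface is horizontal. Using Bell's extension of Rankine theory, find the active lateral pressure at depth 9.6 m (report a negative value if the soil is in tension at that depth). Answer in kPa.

K_a = (1 − sin φ)/(1 + sin φ) = 0.3098.
σ_a = K_a γ z − 2c√K_a = 0.3098×17.4×9.6 − 2×25.9×0.5566 = 22.92 kPa.

22.9 kPa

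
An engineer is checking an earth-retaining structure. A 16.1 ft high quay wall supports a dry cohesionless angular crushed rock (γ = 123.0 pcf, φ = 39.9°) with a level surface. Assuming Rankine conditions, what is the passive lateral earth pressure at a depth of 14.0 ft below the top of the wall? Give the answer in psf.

K_p = (1 + sin φ)/(1 − sin φ) = 4.578.
σ_h = K_p γ z = 4.578 × 123.0 × 14.0 = 7883 psf.

7880 psf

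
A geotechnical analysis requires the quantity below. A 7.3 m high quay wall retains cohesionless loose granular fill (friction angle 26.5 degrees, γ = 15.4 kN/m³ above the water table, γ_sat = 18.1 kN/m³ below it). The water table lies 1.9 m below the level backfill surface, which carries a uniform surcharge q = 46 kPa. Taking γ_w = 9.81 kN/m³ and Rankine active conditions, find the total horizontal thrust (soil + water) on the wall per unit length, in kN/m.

389 kN/m

K_a = tan²(45° − φ/2) = 0.3829.
γ' = 18.1 − 9.81 = 8.290 kN/m³. h₂ = H − d_w = 5.4 m.
σ'_h: at surface K_a·q = 17.62; at WT K_a(q+γd_w) = 28.82; at base K_a(q+γd_w+γ'h₂) = 45.96 kPa.
P₁ = ½(17.62+28.82)×1.9 = 44.11; P₂ = ½(28.82+45.96)×5.4 = 201.9; P_w = ½γ_w h₂² = 143.0.
Total = 44.11+201.9+143.0 = 389.1 kN/m.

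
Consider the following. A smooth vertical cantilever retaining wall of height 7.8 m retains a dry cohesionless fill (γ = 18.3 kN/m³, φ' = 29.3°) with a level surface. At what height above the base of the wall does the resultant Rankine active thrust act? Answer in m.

K_a = 0.3428.
The pressure distribution is triangular, so the resultant acts at H/3 above the base = 7.8/3 = 2.600 m.

2.60 m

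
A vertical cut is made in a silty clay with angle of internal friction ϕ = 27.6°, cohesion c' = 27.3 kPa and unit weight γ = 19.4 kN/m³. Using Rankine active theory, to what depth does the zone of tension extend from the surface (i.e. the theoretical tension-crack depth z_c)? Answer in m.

K_a = tan²(45° − 27.6°/2) = 0.3668; √K_a = 0.6056.
The active pressure is zero where K_a γ z = 2c√K_a, so z_c = 2c/(γ√K_a) = 2×27.3/(19.4×0.6056) = 4.647 m.

4.65 m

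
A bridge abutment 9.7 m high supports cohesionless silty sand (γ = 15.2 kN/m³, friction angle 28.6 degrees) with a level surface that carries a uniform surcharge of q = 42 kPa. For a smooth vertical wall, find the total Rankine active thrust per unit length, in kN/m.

K_a = tan²(45° − φ/2) = 0.3525.
Soil triangle: ½ K_a γ H² = 0.5×0.3525×15.2×9.7² = 252.1 kN/m.
Surcharge rectangle: K_a q H = 0.3525×42×9.7 = 143.6 kN/m.
Total = 252.1 + 143.6 = 395.7 kN/m.

396 kN/m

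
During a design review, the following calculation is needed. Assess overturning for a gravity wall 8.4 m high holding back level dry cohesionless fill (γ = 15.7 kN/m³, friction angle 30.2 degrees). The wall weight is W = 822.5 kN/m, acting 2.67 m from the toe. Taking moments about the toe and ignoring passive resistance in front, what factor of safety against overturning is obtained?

K_a = tan²(45° − 30.2°/2) = 0.3307.
P_a = ½K_aγH² = 0.5×0.3307×15.7×8.4² = 183.1 kN/m, acting at H/3 = 2.800 m above the base.
Overturning moment M_o = P_a × H/3 = 183.1 × 2.800 = 512.8.
Resisting moment M_r = W × 2.67 = 822.5 × 2.67 = 2196.
FS_overturning = M_r/M_o = 2196/512.8 = 4.282.

4.28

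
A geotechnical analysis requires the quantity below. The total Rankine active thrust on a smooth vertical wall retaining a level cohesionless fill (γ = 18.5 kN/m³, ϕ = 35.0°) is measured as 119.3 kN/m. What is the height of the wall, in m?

K_a = 0.2710. P_a = ½ K_a γ H² ⇒ H = √(2P_a/(K_a γ)).
H = √(2×119.3/(0.2710×18.5)) = 6.899 m.

6.90 m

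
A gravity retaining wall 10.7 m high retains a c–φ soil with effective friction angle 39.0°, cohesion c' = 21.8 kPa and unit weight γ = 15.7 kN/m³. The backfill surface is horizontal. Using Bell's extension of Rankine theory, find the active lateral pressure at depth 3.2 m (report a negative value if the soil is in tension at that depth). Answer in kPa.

-9.37 kPa

K_a = (1 − sin φ)/(1 + sin φ) = 0.2275.
σ_a = K_a γ z − 2c√K_a = 0.2275×15.7×3.2 − 2×21.8×0.4770 = -9.366 kPa.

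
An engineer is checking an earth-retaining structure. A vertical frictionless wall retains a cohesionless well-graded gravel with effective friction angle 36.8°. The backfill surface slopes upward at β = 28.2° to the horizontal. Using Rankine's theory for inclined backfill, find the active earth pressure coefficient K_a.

0.362

K_a = cos β · (cos β − √(cos²β − cos²φ)) / (cos β + √(cos²β − cos²φ)).
cos β = 0.8813, cos φ = 0.8007, √(cos²β − cos²φ) = 0.3681.
K_a = 0.8813 × (0.8813 − 0.3681)/(0.8813 + 0.3681) = 0.3620.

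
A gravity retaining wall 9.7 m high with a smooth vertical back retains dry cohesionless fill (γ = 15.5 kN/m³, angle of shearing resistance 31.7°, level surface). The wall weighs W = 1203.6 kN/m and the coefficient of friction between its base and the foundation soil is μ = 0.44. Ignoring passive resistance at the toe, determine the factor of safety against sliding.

2.33

K_a = tan²(45° − 31.7°/2) = 0.3111.
P_a = ½K_aγH² = 0.5×0.3111×15.5×9.7² = 226.8 kN/m, acting at H/3 = 3.233 m above the base.
FS_sliding = μW / P_a = 0.44×1203.6 / 226.8 = 2.335.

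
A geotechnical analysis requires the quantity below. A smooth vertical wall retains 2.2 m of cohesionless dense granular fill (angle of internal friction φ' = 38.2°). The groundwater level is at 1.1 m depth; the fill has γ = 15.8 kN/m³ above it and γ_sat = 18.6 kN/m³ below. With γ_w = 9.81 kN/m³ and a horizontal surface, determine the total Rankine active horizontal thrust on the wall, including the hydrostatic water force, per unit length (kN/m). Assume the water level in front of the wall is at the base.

14.0 kN/m

K_a = tan²(45° − φ/2) = 0.2358.
γ' = 18.6 − 9.81 = 8.790 kN/m³. Depth below WT = 1.1 m.
σ'_h at WT = K_a γ d_w = 4.098 kPa; at base = 4.098 + K_a γ' × 1.1 = 6.378 kPa.
P₁ (0–1.1 m) = ½×4.098×1.1 = 2.254. P₂ (1.1–2.2 m) = ½(4.098+6.378)×1.1 = 5.762.
P_w = ½ γ_w h₂² = 0.5×9.81×1.1² = 5.935. Total = 2.254+5.762+5.935 = 13.95 kN/m.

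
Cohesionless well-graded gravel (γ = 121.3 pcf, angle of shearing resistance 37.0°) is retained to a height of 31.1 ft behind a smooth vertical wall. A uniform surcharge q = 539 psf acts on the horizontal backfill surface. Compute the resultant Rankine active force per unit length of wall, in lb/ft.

18700 lb/ft

K_a = tan²(45° − φ/2) = 0.2486.
Soil triangle: ½ K_a γ H² = 0.5×0.2486×121.3×31.1² = 14580 lb/ft.
Surcharge rectangle: K_a q H = 0.2486×539×31.1 = 4167 lb/ft.
Total = 14580 + 4167 = 18750 lb/ft.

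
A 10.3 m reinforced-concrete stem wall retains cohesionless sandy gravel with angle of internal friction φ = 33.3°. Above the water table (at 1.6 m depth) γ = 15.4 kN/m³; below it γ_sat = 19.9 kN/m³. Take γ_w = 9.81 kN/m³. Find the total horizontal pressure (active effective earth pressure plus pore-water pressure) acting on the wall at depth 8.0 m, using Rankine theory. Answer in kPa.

K_a = (1 − sin φ)/(1 + sin φ) = 0.2911.
γ' = 19.9 − 9.81 = 10.09 kN/m³.
Effective vertical stress at 8.0 m: σ'_v = 15.4×1.6 + 10.09×6.40 = 89.22 kPa.
σ'_h = K_a σ'_v = 0.2911 × 89.22 = 25.97 kPa; u = γ_w × 6.40 = 62.78 kPa.
Total σ_h = 25.97 + 62.78 = 88.76 kPa.

88.8 kPa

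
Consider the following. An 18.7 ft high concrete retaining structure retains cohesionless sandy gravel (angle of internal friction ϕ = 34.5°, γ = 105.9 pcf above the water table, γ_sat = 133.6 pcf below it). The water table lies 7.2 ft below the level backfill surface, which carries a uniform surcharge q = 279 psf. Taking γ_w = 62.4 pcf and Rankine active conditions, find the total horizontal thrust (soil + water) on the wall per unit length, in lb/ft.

K_a = tan²(45° − φ/2) = 0.2768.
γ' = 133.6 − 62.4 = 71.20 pcf. h₂ = H − d_w = 11.5 ft.
σ'_h: at surface K_a·q = 77.23; at WT K_a(q+γd_w) = 288.3; at base K_a(q+γd_w+γ'h₂) = 514.9 psf.
P₁ = ½(77.23+288.3)×7.2 = 1316; P₂ = ½(288.3+514.9)×11.5 = 4619; P_w = ½γ_w h₂² = 4126.
Total = 1316+4619+4126 = 10060 lb/ft.

10100 lb/ft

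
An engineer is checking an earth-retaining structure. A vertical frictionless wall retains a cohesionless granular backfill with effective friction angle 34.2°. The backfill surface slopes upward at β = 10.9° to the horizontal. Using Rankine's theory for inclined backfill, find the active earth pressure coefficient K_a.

K_a = cos β · (cos β − √(cos²β − cos²φ)) / (cos β + √(cos²β − cos²φ)).
cos β = 0.9820, cos φ = 0.8271, √(cos²β − cos²φ) = 0.5293.
K_a = 0.9820 × (0.9820 − 0.5293)/(0.9820 + 0.5293) = 0.2941.

0.294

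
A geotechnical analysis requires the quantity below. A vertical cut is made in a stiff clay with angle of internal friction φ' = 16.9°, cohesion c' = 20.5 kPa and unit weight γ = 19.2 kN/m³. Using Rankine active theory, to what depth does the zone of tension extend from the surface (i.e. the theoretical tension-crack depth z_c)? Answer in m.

2.88 m

K_a = tan²(45° − 16.9°/2) = 0.5495; √K_a = 0.7413.
The active pressure is zero where K_a γ z = 2c√K_a, so z_c = 2c/(γ√K_a) = 2×20.5/(19.2×0.7413) = 2.881 m.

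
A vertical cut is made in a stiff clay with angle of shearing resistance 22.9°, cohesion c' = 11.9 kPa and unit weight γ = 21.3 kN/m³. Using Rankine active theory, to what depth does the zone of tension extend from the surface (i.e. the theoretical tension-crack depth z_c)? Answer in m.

K_a = tan²(45° − 22.9°/2) = 0.4398; √K_a = 0.6631.
The active pressure is zero where K_a γ z = 2c√K_a, so z_c = 2c/(γ√K_a) = 2×11.9/(21.3×0.6631) = 1.685 m.

1.68 m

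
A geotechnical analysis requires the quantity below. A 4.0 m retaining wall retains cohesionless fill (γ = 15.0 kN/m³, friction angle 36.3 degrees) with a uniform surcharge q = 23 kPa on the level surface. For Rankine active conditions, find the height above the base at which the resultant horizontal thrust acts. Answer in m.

1.62 m

K_a = 0.2563.
Triangular part P₁ = ½K_aγH² = 30.75 at H/3 = 1.333 m; rectangular part P₂ = K_a q H = 23.58 at H/2 = 2.000 m.
ȳ = (P₁·1.333 + P₂·2.000)/(P₁+P₂) = 1.623 m.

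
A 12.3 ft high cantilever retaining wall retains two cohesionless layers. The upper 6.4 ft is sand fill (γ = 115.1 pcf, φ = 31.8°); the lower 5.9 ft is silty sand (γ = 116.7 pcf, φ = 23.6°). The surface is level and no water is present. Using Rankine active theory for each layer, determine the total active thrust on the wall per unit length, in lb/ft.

3460 lb/ft

K_a1 = tan²(45°−31.8°/2) = 0.3098; K_a2 = tan²(45°−23.6°/2) = 0.4282.
Layer 1: σ at base = K_a1 γ₁ h₁ = 228.2 psf; P₁ = ½×228.2×6.4 = 730.3.
Layer 2: σ_v at top = γ₁h₁ = 736.6; σ_h top = K_a2×736.6 = 315.4; σ_h base = K_a2×(736.6+116.7×5.9) = 610.3.
P₂ = ½(315.4+610.3)×5.9 = 2731. Total P_a = 730.3+2731 = 3461 lb/ft.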